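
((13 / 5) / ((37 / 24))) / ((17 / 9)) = 2808 / 3145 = 0.89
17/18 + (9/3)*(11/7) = 713/126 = 5.66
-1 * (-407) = 407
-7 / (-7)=1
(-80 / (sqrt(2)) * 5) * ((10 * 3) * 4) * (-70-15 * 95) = 50741982.62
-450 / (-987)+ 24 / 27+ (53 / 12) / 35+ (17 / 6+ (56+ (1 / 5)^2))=17867959 / 296100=60.34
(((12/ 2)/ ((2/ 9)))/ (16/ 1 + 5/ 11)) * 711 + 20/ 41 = 8661467/ 7421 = 1167.16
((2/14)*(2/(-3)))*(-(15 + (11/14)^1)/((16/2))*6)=221/196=1.13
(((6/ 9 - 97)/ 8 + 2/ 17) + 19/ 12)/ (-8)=1.29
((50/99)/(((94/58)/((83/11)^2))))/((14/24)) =39956200/1313697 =30.42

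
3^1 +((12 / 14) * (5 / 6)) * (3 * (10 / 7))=297 / 49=6.06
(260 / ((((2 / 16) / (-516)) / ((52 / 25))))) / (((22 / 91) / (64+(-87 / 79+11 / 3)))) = -2670751096832 / 4345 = -614672289.26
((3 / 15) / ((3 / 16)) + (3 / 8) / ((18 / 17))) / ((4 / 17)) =5797 / 960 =6.04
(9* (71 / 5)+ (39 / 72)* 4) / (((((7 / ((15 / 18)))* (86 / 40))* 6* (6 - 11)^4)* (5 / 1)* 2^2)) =557 / 5805000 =0.00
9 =9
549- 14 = 535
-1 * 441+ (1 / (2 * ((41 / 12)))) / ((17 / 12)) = -307305 / 697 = -440.90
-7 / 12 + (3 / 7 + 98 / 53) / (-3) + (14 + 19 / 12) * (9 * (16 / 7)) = 1421207 / 4452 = 319.23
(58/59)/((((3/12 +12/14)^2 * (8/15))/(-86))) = -7332360/56699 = -129.32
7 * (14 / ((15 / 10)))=196 / 3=65.33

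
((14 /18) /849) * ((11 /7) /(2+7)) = 0.00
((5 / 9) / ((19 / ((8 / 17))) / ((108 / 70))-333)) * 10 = -2400 / 132551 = -0.02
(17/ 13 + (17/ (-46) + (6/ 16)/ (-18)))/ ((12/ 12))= 13165/ 14352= 0.92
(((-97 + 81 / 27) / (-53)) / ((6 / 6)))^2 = 8836 / 2809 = 3.15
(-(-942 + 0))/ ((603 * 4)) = 0.39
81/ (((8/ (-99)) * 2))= -8019/ 16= -501.19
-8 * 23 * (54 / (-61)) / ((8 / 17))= 21114 / 61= 346.13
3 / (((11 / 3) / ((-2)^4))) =144 / 11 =13.09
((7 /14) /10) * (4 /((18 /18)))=1 /5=0.20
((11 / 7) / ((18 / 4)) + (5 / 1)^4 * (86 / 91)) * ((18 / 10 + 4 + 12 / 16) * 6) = 4529194 / 195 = 23226.64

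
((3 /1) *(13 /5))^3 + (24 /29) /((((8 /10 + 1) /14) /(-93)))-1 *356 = -480.07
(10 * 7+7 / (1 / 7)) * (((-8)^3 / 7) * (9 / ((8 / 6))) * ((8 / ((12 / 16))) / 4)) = -156672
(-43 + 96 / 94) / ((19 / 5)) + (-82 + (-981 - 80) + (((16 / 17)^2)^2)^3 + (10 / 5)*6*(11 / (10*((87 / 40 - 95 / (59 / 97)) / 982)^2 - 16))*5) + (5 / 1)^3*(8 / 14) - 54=-12100687951532246608277312739343522 / 10271974606803382402220497900687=-1178.03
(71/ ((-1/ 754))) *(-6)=321204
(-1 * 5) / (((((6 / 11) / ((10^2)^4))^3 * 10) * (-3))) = 83187500000000000000000000 / 81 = 1027006172839506172839506.00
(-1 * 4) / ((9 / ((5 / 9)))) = -20 / 81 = -0.25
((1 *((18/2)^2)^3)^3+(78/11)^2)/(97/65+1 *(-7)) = -1180494306610898482125/43318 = -27251819257835045.06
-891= -891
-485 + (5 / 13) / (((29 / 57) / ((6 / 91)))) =-16637185 / 34307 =-484.95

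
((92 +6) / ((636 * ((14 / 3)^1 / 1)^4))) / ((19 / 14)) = 27 / 112784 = 0.00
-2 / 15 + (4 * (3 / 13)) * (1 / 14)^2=-1229 / 9555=-0.13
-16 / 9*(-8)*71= 9088 / 9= 1009.78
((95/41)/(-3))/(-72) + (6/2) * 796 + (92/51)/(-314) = 56444471395/23636664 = 2388.00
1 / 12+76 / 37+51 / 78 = 16111 / 5772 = 2.79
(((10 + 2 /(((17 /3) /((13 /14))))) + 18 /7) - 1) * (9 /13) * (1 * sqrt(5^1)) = 12744 * sqrt(5) /1547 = 18.42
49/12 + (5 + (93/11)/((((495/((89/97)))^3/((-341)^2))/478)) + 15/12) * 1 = 44701121429837/3354415527375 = 13.33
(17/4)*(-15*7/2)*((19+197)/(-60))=3213/4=803.25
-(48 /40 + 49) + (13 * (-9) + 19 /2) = -1577 /10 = -157.70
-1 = -1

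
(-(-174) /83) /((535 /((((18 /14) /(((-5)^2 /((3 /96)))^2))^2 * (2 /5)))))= 7047 /1114032640000000000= 0.00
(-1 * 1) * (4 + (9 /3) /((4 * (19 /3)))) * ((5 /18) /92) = -1565 /125856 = -0.01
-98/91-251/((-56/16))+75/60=26167/364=71.89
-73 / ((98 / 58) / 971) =-2055607 / 49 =-41951.16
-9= -9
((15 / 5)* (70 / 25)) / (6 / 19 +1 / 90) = 14364 / 559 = 25.70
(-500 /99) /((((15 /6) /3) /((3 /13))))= -200 /143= -1.40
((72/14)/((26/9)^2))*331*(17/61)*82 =336370806/72163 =4661.26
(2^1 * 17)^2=1156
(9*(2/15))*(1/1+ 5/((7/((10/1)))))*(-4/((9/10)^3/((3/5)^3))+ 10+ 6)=3040/21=144.76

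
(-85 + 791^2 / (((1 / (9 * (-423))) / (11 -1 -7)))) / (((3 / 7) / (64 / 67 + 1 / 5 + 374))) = -6286529371052854 / 1005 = -6255253105525.23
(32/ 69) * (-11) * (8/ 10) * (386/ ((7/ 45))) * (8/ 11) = -1185792/ 161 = -7365.17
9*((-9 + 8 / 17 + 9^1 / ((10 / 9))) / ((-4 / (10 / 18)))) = 73 / 136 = 0.54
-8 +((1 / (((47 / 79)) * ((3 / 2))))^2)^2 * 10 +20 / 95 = 59910630412 / 7509829059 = 7.98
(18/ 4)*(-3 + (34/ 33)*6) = 315/ 22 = 14.32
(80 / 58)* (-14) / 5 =-112 / 29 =-3.86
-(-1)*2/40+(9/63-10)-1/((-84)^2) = -346001/35280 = -9.81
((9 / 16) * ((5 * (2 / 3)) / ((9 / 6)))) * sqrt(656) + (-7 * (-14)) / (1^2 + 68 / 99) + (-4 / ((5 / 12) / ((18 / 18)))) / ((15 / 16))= 5 * sqrt(41) + 199798 / 4175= 79.87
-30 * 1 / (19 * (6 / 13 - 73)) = 390 / 17917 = 0.02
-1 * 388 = -388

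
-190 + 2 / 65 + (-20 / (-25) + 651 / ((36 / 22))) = 81379 / 390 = 208.66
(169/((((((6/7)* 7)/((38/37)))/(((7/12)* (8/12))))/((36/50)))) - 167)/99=-440948/274725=-1.61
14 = 14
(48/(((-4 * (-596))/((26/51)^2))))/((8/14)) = 1183/129183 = 0.01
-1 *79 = -79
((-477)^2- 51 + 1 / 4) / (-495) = -909913 / 1980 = -459.55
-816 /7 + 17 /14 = -1615 /14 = -115.36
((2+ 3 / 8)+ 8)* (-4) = -83 / 2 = -41.50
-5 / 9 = -0.56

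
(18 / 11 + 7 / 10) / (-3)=-257 / 330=-0.78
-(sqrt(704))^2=-704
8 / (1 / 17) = 136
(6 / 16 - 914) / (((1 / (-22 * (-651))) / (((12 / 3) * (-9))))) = 471057741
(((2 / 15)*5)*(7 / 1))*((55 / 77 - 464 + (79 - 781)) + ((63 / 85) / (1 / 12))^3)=-1323232742 / 614125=-2154.66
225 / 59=3.81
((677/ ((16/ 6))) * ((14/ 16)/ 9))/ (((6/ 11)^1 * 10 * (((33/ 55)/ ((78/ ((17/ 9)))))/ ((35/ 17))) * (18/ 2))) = 23718695/ 332928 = 71.24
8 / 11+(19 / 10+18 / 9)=509 / 110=4.63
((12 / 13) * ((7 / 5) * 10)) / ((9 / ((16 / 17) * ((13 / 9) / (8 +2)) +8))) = 348544 / 29835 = 11.68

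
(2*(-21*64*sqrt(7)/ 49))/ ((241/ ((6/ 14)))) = -1152*sqrt(7)/ 11809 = -0.26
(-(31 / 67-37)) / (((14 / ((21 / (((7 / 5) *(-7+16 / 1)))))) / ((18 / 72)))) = 510 / 469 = 1.09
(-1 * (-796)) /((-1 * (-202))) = 398 /101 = 3.94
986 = 986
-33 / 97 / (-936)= 11 / 30264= 0.00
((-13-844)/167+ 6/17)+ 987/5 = 192.62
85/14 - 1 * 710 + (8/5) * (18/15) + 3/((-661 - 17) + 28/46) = -382807689/545300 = -702.01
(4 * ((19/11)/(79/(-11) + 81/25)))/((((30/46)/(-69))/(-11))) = -552805/271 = -2039.87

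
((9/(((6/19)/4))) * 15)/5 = 342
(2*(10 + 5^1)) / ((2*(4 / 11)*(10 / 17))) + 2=577 / 8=72.12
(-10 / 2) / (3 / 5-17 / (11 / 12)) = 275 / 987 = 0.28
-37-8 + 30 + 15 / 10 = -13.50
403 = 403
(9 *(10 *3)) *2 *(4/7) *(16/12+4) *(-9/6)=-17280/7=-2468.57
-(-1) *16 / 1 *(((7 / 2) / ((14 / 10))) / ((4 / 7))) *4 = 280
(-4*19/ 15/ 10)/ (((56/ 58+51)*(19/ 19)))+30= 3389648/ 113025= 29.99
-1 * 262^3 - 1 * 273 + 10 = -17984991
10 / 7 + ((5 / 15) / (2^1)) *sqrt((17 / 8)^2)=599 / 336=1.78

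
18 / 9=2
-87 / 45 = -29 / 15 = -1.93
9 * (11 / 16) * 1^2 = 99 / 16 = 6.19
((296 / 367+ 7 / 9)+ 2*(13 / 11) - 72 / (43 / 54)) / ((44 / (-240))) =2701894820 / 5728503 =471.66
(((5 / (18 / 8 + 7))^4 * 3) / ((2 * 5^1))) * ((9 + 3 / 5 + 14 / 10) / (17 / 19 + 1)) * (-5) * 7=-29260000 / 5622483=-5.20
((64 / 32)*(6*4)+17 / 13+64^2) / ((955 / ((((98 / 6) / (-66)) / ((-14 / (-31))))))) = -354361 / 148980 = -2.38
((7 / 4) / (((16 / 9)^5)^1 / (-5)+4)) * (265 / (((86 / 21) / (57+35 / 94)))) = 62026343582175 / 4281415744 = 14487.34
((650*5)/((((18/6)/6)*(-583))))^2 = 42250000/339889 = 124.31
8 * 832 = 6656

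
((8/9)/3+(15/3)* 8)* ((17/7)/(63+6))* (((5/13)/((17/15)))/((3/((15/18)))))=68000/508599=0.13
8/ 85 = 0.09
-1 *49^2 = -2401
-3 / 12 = -1 / 4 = -0.25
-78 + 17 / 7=-529 / 7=-75.57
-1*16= -16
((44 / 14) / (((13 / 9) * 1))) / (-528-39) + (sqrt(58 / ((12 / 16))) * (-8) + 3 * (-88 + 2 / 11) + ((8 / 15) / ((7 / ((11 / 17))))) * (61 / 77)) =-1412021108 / 5360355-16 * sqrt(174) / 3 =-333.77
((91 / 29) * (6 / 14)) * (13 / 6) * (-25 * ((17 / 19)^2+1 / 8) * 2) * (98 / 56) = -79053975 / 335008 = -235.98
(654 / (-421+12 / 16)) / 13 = -2616 / 21853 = -0.12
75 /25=3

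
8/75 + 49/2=3691/150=24.61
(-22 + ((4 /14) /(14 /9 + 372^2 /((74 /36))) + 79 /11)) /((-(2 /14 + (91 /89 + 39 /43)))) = 889943071328 /124457557389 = 7.15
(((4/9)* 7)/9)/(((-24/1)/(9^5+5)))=-206689/243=-850.57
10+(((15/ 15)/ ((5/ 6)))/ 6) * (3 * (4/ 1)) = 62/ 5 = 12.40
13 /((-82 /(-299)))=3887 /82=47.40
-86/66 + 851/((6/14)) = 21828/11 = 1984.36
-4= -4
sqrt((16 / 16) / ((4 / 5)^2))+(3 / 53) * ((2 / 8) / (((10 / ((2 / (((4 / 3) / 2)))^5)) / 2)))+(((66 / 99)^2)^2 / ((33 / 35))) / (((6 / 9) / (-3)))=156619 / 157410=0.99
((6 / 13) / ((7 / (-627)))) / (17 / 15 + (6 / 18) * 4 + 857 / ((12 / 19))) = -225720 / 7422233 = -0.03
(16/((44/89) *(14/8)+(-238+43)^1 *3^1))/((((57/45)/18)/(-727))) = 69879240/246943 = 282.98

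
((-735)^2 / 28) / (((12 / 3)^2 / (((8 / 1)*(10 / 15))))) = 6431.25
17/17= 1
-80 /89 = -0.90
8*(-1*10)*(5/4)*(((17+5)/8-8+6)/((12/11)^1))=-275/4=-68.75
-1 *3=-3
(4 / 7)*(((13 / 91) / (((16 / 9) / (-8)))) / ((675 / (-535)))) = 214 / 735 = 0.29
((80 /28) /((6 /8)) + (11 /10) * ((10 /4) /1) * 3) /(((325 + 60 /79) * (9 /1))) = 80027 /19455660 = 0.00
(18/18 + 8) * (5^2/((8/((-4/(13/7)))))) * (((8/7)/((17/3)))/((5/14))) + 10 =-5350/221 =-24.21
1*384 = 384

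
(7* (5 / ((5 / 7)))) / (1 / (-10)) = -490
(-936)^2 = 876096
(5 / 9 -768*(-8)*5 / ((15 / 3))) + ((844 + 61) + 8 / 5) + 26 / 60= 634643 / 90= 7051.59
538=538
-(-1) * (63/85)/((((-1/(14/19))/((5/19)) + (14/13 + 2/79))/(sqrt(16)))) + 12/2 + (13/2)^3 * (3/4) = 11166006495/52859936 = 211.24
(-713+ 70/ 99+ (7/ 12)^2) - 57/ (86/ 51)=-745.75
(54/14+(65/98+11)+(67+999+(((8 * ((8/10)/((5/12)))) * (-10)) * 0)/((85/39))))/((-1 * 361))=-105989/35378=-3.00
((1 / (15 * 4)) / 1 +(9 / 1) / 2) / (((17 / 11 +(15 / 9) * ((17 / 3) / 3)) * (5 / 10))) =26829 / 13940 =1.92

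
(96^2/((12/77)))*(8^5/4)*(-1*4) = -1937768448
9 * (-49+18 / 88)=-19323 / 44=-439.16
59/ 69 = 0.86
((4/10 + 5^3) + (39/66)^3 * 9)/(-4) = -6775161/212960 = -31.81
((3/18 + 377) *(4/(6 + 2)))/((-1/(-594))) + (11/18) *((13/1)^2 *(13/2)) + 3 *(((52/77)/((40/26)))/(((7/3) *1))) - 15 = 10931764391/97020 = 112675.37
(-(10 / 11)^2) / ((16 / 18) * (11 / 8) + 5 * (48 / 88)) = -900 / 4301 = -0.21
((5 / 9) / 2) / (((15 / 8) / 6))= 8 / 9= 0.89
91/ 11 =8.27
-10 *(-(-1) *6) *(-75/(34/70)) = 157500/17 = 9264.71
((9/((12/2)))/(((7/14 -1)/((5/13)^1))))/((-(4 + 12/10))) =75/338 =0.22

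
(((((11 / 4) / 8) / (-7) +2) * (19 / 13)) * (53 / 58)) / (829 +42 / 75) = 11001475 / 3502734144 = 0.00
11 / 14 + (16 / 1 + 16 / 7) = 267 / 14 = 19.07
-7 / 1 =-7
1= 1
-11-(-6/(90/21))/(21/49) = -116/15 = -7.73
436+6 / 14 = 3055 / 7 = 436.43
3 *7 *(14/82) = 147/41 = 3.59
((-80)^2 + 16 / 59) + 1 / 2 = 6400.77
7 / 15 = 0.47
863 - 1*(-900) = 1763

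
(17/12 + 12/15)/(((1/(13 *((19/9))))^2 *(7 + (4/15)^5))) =390105625/1635892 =238.47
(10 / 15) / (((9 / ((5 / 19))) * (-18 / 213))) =-355 / 1539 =-0.23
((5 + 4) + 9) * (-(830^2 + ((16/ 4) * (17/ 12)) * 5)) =-12400710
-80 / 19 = -4.21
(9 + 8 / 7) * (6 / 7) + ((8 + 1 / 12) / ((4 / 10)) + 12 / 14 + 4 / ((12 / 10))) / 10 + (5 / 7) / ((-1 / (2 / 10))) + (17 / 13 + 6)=2797489 / 152880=18.30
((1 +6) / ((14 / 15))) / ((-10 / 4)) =-3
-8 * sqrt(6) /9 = -2.18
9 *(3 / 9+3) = 30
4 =4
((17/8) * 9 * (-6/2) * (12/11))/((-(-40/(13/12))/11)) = -5967/320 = -18.65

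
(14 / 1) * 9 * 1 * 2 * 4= 1008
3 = 3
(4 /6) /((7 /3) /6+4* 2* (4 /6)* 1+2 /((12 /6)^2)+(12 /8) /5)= 60 /587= 0.10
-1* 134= -134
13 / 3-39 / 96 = 377 / 96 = 3.93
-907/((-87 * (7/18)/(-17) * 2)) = -46257/203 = -227.87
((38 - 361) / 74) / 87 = -323 / 6438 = -0.05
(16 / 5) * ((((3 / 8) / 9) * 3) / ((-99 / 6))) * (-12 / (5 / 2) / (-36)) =-8 / 2475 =-0.00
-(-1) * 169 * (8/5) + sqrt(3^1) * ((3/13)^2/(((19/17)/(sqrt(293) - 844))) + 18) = -71334 * sqrt(3)/3211 + 153 * sqrt(879)/3211 + 1352/5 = 233.33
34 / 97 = 0.35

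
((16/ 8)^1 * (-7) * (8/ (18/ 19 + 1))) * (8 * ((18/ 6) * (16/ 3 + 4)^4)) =-10474378.12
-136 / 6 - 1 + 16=-23 / 3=-7.67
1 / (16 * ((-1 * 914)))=-1 / 14624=-0.00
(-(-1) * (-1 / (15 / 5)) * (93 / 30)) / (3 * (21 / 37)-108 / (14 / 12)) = 8029 / 706050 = 0.01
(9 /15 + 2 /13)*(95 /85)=931 /1105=0.84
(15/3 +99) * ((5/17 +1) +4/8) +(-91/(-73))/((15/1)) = 3474887/18615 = 186.67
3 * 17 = 51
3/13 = 0.23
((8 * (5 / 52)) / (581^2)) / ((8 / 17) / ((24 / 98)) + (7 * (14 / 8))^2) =8160 / 544231709567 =0.00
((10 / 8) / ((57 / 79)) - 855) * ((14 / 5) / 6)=-272363 / 684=-398.19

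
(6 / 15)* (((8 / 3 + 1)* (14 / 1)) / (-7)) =-44 / 15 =-2.93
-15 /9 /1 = -5 /3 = -1.67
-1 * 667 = -667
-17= -17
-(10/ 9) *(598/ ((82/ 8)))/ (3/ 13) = -310960/ 1107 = -280.90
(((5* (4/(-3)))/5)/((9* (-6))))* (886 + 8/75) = 132916/6075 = 21.88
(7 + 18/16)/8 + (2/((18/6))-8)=-1213/192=-6.32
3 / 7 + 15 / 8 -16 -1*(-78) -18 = 2593 / 56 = 46.30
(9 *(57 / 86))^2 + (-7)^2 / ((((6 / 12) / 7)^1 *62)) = 10695067 / 229276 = 46.65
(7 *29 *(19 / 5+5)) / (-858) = -406 / 195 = -2.08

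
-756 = -756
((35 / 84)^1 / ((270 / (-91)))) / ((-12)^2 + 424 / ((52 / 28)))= -1183 / 3136320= -0.00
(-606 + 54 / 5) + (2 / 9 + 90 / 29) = -591.87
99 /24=33 /8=4.12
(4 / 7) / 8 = 1 / 14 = 0.07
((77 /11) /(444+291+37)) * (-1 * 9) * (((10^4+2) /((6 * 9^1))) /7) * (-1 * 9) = 15003 /772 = 19.43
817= 817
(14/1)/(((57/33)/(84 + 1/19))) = 245938/361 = 681.27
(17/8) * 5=85/8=10.62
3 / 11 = 0.27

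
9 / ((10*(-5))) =-9 / 50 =-0.18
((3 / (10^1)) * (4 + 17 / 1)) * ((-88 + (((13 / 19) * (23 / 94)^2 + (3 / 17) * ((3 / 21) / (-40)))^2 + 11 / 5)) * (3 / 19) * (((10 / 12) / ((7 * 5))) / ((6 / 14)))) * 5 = -23.71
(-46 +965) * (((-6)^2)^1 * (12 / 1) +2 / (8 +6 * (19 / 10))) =38518966 / 97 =397102.74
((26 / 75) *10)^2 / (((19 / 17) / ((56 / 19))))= 2574208 / 81225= 31.69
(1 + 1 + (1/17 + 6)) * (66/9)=3014/51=59.10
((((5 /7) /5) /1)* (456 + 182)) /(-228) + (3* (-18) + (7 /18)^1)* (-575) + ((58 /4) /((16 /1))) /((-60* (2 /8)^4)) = 184470403 /5985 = 30822.12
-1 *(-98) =98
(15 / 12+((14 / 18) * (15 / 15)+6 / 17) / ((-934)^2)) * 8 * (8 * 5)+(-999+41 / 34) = -39893902645 / 66735234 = -597.79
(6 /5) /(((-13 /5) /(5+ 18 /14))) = -2.90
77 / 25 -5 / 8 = 491 / 200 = 2.46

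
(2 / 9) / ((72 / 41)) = 41 / 324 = 0.13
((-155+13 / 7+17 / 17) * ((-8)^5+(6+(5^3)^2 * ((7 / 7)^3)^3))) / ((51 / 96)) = 584028960 / 119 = 4907806.39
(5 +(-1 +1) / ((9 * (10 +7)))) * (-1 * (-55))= 275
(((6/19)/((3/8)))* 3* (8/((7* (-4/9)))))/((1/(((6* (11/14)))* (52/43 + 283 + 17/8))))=-351050436/40033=-8769.03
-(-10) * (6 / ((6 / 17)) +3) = 200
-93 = -93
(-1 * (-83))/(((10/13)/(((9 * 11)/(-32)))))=-333.82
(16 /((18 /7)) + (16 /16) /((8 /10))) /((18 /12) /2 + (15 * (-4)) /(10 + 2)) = -269 /153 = -1.76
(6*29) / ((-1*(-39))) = 58 / 13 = 4.46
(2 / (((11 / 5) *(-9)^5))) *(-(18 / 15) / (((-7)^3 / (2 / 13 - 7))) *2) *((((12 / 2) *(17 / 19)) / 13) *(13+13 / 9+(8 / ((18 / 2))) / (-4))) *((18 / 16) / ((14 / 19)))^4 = 10377667 / 440918333856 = 0.00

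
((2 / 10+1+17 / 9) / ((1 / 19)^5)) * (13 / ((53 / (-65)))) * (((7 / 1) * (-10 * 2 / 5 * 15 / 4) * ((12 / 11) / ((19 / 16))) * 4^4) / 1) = 1755512363171840 / 583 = 3011170434257.02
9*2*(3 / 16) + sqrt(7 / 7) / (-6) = 77 / 24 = 3.21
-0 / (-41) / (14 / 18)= 0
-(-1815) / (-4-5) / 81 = -605 / 243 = -2.49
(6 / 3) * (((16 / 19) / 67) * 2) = 64 / 1273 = 0.05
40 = 40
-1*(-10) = 10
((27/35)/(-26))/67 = -27/60970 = -0.00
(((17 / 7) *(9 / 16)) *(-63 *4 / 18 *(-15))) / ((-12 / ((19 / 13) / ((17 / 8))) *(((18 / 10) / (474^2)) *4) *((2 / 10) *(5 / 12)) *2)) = -80040825 / 26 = -3078493.27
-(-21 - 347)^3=49836032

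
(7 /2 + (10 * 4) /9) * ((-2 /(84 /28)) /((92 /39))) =-1859 /828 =-2.25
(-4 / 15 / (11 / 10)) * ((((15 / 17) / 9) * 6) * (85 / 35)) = -80 / 231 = -0.35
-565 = -565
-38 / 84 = -19 / 42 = -0.45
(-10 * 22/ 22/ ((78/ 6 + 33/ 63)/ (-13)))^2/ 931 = 38025/ 383116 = 0.10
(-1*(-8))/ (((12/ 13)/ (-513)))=-4446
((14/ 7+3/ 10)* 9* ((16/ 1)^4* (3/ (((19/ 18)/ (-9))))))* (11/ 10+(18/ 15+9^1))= -186253737984/ 475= -392113132.60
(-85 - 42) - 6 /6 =-128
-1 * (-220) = 220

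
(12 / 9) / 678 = 2 / 1017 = 0.00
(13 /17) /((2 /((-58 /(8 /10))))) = -1885 /68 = -27.72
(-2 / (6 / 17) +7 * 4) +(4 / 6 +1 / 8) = 185 / 8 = 23.12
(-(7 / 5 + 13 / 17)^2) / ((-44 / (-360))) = -38.34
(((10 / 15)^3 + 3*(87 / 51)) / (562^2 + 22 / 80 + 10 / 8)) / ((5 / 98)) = 1948240 / 5798923839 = 0.00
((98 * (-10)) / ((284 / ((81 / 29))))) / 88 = -19845 / 181192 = -0.11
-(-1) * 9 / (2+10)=3 / 4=0.75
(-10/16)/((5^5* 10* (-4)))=1/200000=0.00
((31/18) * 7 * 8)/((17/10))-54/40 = 169469/3060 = 55.38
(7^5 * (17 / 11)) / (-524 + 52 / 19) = -5428661 / 108944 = -49.83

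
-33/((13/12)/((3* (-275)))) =326700/13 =25130.77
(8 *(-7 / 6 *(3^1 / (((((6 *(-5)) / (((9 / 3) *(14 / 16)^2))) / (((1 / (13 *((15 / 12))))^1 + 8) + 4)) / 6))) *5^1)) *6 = 302526 / 65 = 4654.25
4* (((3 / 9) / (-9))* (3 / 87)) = -4 / 783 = -0.01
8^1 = 8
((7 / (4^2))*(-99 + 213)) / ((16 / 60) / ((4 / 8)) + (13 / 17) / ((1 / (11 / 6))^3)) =915705 / 96307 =9.51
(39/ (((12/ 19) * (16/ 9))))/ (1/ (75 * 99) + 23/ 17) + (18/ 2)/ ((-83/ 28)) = 20535115149/ 907247104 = 22.63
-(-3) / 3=1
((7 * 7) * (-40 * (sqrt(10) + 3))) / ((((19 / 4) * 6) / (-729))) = 308944.17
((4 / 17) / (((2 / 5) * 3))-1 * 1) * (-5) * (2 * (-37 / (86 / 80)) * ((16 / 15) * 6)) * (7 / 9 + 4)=-3883520 / 459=-8460.83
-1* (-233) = 233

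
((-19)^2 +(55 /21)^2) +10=166636 /441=377.86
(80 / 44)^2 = 400 / 121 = 3.31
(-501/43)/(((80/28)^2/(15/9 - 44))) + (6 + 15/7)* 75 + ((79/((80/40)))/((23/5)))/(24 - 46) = 20431696311/30461200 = 670.74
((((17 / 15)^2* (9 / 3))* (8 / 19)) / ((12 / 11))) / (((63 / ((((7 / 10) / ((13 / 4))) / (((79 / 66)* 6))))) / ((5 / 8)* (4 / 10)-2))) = -0.00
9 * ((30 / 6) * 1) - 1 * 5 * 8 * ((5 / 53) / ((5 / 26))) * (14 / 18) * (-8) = 79705 / 477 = 167.10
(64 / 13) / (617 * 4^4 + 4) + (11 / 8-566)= -2318833441 / 4106856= -564.62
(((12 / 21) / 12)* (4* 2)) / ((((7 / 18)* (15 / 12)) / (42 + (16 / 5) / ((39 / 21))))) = 11136 / 325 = 34.26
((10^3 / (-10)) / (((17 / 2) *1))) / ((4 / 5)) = -250 / 17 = -14.71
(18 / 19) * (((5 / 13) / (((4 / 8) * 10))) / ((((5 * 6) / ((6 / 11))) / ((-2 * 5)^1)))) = -36 / 2717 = -0.01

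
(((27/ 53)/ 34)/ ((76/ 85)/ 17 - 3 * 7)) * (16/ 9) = -2040/ 1604257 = -0.00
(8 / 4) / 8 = 1 / 4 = 0.25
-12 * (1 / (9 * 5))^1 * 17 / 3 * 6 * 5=-136 / 3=-45.33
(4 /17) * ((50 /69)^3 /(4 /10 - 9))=-2500000 /240140079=-0.01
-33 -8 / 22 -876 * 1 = -10003 / 11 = -909.36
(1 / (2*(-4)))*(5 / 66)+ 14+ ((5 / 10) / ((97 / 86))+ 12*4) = 3197611 / 51216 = 62.43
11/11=1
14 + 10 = 24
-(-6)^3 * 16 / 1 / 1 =3456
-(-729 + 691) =38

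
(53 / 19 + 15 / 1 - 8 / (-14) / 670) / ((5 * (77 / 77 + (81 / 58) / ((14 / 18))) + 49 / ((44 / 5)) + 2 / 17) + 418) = 17194120416 / 422996265365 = 0.04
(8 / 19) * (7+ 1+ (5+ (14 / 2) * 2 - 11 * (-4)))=568 / 19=29.89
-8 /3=-2.67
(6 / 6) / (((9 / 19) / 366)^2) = 5373124 / 9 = 597013.78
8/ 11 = 0.73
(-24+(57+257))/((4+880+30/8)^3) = 18560/44776693151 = 0.00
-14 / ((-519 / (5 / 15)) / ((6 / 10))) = 14 / 2595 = 0.01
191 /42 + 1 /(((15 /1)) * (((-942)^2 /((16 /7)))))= 4.55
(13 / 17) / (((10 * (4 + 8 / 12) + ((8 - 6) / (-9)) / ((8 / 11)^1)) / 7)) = 3276 / 28373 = 0.12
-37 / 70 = -0.53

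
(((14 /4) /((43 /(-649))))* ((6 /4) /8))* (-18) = 122661 /688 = 178.29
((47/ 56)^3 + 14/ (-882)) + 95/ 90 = 2577671/ 1580544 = 1.63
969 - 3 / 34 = 32943 / 34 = 968.91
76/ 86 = 38/ 43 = 0.88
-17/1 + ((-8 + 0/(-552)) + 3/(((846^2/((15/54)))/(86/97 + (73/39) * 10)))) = -101533168345/4061330442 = -25.00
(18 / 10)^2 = 81 / 25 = 3.24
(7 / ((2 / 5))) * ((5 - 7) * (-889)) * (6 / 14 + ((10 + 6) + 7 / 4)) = 2262505 / 4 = 565626.25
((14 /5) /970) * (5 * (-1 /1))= -0.01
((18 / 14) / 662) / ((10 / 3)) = 27 / 46340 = 0.00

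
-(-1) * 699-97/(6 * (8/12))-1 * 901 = -905/4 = -226.25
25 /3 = 8.33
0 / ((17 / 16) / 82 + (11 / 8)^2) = 0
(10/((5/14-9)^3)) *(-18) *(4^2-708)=-192.93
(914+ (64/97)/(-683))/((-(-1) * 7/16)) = 2089.14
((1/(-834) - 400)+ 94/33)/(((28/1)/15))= -2602485/12232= -212.76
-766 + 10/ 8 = -3059/ 4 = -764.75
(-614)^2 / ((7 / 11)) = 4146956 / 7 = 592422.29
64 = 64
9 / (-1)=-9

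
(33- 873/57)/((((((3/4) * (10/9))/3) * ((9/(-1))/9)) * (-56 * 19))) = 108/1805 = 0.06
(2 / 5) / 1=2 / 5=0.40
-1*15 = -15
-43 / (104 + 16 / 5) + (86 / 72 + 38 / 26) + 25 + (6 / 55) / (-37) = 3477859973 / 127618920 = 27.25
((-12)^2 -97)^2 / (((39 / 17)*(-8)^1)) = -37553 / 312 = -120.36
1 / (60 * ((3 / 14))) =7 / 90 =0.08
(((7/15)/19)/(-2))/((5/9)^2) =-189/4750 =-0.04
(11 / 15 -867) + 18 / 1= -12724 / 15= -848.27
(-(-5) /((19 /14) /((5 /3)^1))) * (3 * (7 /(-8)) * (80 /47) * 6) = -147000 /893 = -164.61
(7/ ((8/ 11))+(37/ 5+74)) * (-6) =-10923/ 20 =-546.15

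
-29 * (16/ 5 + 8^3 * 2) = -148944/ 5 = -29788.80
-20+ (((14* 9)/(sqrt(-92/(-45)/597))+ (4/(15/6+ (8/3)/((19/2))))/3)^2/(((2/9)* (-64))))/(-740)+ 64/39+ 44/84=32319* sqrt(68655)/43162720+ 8420160819049563/19921839741440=422.86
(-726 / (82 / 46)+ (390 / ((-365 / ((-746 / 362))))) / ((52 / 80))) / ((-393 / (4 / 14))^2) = -41675336 / 195230280273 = -0.00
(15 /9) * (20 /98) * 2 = 100 /147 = 0.68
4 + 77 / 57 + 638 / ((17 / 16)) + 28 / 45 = 8814659 / 14535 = 606.44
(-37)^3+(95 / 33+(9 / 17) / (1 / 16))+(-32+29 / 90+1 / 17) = -852831127 / 16830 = -50673.27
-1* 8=-8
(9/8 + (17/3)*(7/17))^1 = 83/24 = 3.46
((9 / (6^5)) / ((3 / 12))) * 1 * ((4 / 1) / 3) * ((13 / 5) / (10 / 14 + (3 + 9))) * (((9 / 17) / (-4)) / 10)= -0.00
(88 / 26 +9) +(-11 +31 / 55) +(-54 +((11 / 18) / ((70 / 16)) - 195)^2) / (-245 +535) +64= 809372341223 / 4114860750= 196.69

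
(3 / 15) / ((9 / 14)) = 14 / 45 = 0.31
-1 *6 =-6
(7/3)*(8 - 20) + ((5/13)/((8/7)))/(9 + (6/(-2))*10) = -8741/312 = -28.02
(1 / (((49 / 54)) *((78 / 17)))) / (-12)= -51 / 2548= -0.02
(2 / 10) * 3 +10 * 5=253 / 5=50.60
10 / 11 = 0.91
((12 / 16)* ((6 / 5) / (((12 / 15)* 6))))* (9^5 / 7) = 177147 / 112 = 1581.67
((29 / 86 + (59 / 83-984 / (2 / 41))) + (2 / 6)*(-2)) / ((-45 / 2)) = 431955041 / 481815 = 896.52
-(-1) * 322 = 322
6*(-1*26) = -156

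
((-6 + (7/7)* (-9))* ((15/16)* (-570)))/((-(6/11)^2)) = -862125/32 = -26941.41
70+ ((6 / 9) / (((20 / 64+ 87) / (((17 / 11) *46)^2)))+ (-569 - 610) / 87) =1397634979 / 14706219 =95.04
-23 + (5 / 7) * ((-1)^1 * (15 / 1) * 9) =-119.43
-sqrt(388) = -2* sqrt(97) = -19.70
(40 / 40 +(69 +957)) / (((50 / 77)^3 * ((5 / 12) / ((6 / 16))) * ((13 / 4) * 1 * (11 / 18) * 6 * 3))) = 29508633 / 312500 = 94.43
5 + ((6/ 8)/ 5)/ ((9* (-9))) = 2699/ 540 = 5.00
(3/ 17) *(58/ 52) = 87/ 442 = 0.20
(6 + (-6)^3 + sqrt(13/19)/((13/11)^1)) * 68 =-14280 + 748 * sqrt(247)/247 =-14232.41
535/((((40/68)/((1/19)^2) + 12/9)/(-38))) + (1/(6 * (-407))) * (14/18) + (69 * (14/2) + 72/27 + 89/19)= 899265006053/2275404318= 395.21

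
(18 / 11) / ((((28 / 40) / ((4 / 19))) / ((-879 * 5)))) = -3164400 / 1463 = -2162.95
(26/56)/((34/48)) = 78/119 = 0.66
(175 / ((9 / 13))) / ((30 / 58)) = 13195 / 27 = 488.70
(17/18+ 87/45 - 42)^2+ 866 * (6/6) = 2396.55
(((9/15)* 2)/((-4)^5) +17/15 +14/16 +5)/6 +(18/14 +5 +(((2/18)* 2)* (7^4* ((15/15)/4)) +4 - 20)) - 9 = 7473229/64512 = 115.84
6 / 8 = 3 / 4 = 0.75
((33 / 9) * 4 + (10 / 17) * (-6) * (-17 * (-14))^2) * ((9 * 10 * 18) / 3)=-107948880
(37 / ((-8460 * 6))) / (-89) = 0.00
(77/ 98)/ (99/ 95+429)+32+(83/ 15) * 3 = 12635503/ 259980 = 48.60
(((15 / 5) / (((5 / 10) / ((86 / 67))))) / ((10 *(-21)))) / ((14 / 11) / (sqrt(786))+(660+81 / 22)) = -986969196 / 17861088080395+344 *sqrt(786) / 2551584011485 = -0.00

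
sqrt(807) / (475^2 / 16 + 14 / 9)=0.00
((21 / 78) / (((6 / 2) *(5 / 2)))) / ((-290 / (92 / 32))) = -161 / 452400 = -0.00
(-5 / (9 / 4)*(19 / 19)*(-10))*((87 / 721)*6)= 11600 / 721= 16.09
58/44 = 29/22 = 1.32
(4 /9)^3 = 64 /729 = 0.09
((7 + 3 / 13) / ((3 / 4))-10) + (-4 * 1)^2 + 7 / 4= 2713 / 156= 17.39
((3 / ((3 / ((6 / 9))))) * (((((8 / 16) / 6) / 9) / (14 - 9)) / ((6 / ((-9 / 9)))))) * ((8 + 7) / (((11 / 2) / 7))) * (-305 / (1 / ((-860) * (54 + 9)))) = -64912.63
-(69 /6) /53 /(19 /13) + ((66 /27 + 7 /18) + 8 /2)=20195 /3021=6.68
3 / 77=0.04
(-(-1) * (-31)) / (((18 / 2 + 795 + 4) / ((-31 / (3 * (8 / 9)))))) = 2883 / 6464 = 0.45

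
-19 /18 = -1.06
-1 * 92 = -92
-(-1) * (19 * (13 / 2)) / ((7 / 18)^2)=40014 / 49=816.61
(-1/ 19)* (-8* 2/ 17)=16/ 323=0.05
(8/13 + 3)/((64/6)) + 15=6381/416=15.34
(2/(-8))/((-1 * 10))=1/40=0.02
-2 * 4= -8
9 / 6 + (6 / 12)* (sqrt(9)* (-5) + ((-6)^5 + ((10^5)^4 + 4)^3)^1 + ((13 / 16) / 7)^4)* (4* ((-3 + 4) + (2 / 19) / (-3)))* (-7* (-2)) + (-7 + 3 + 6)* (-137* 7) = 2884785493333333333679507592533333333347180303701333333310837962967053 / 106774528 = 27017543859649122810259650000000000000000000000000000000000000.00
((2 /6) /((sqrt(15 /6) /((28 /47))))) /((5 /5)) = 0.13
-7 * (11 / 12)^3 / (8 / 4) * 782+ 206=-3286979 / 1728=-1902.19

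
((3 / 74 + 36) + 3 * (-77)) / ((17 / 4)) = -28854 / 629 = -45.87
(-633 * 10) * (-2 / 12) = 1055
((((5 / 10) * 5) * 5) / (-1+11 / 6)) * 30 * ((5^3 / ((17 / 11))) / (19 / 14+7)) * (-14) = -13475000 / 221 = -60972.85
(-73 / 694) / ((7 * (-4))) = 73 / 19432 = 0.00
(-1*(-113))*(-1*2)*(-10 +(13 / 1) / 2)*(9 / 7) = 1017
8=8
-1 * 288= -288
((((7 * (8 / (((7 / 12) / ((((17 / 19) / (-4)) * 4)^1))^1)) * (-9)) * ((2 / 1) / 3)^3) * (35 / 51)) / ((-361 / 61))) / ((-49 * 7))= 78080 / 1008273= 0.08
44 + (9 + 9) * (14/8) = 151/2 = 75.50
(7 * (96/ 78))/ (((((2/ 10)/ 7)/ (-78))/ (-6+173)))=-3927840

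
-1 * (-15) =15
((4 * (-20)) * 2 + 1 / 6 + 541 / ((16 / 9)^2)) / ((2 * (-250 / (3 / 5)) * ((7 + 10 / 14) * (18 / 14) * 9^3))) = -426839 / 226748160000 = -0.00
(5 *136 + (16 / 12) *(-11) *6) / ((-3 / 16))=-9472 / 3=-3157.33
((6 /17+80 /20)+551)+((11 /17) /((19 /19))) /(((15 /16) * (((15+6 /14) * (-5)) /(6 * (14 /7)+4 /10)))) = 95571029 /172125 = 555.24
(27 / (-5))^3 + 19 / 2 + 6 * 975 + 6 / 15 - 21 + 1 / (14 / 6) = 9943263 / 1750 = 5681.86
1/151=0.01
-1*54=-54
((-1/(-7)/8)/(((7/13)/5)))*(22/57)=715/11172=0.06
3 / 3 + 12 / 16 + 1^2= 11 / 4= 2.75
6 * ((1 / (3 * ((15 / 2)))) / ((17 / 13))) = 0.20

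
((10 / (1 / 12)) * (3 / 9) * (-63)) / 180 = -14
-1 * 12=-12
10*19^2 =3610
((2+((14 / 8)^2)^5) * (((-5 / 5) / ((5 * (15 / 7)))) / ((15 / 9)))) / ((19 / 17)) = -33864115719 / 2490368000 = -13.60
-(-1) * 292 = 292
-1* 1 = -1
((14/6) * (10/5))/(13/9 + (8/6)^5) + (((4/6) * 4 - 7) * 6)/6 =-14473/4125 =-3.51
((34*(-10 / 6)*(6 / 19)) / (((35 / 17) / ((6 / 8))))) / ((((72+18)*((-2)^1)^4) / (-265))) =15317 / 12768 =1.20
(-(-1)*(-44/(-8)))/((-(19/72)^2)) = -28512/361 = -78.98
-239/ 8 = -29.88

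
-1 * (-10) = 10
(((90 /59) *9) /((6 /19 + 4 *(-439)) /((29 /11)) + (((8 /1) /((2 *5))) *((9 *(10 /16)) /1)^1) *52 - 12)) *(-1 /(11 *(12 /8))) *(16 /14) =297540 /138911311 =0.00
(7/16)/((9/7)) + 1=1.34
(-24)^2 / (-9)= -64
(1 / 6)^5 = 1 / 7776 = 0.00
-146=-146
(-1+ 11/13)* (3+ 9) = -24/13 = -1.85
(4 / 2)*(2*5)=20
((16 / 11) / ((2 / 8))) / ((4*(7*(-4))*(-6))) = 2 / 231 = 0.01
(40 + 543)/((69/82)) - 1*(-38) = 50428/69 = 730.84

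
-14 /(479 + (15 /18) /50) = -840 /28741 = -0.03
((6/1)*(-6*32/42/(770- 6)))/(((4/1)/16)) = -192/1337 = -0.14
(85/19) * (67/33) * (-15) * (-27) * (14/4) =12875.06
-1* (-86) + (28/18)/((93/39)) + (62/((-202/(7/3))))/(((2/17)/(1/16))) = 77793755/901728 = 86.27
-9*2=-18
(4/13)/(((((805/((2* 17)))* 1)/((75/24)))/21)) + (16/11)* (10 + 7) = 25.58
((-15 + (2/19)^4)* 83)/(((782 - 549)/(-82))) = 13304361994/30364793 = 438.15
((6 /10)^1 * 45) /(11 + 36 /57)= 513 /221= 2.32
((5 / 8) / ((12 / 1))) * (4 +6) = 25 / 48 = 0.52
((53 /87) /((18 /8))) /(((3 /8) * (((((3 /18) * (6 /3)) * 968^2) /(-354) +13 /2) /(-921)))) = 61439296 /80920527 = 0.76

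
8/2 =4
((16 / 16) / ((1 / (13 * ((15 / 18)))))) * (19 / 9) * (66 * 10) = 135850 / 9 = 15094.44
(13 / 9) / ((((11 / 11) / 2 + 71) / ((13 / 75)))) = 26 / 7425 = 0.00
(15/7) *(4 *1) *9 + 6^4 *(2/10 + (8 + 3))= 510732/35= 14592.34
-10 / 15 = -2 / 3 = -0.67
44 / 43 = 1.02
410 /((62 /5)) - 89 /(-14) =39.42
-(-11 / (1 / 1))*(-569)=-6259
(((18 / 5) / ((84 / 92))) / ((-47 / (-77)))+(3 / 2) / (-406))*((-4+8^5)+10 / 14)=282542483583 / 1335740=211525.06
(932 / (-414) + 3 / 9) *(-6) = 794 / 69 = 11.51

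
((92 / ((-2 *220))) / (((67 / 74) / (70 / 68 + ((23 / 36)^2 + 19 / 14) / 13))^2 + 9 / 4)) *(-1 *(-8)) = -549891662100769840 / 938151446354243451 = -0.59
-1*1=-1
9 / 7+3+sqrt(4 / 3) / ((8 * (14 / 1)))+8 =sqrt(3) / 168+86 / 7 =12.30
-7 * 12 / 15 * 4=-22.40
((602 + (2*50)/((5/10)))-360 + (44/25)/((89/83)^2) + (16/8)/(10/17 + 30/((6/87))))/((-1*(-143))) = 130077822416/41938328575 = 3.10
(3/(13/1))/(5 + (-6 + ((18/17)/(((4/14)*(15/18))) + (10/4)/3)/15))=-22950/64441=-0.36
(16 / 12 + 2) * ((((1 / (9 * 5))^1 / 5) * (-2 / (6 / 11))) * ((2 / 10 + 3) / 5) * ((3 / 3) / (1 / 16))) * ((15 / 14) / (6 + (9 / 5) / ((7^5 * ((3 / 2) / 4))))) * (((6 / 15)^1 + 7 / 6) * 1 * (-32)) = 2542217216 / 510536925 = 4.98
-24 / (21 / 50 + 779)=-1200 / 38971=-0.03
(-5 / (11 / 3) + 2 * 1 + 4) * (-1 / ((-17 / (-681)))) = -2043 / 11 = -185.73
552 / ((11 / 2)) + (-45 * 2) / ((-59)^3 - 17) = 113379087 / 1129678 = 100.36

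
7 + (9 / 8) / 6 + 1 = 8.19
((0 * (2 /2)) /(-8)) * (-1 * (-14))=0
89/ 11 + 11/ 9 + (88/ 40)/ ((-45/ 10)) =1456/ 165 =8.82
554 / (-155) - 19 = -3499 / 155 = -22.57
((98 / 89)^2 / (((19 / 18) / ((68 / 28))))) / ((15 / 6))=839664 / 752495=1.12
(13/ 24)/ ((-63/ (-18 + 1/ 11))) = 2561/ 16632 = 0.15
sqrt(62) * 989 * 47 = 46483 * sqrt(62) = 366007.51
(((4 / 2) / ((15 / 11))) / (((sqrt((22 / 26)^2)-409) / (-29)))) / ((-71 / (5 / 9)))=-4147 / 5085801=-0.00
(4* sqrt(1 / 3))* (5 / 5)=4* sqrt(3) / 3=2.31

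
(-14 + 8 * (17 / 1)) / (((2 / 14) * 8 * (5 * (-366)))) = -7 / 120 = -0.06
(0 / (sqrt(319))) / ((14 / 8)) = 0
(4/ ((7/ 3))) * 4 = 48/ 7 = 6.86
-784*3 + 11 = -2341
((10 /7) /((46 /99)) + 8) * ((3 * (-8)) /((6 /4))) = -28528 /161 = -177.19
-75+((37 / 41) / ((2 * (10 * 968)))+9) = -52388123 / 793760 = -66.00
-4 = -4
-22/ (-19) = 22/ 19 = 1.16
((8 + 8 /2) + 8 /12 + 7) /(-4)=-59 /12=-4.92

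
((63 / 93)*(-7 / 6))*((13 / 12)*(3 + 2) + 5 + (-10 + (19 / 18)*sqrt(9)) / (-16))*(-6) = 51009 / 992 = 51.42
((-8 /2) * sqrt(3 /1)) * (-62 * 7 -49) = 1932 * sqrt(3) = 3346.32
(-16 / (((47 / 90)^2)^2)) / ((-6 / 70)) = 12247200000 / 4879681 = 2509.84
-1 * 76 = -76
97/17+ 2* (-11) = -277/17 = -16.29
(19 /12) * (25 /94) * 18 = 1425 /188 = 7.58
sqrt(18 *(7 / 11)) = 3 *sqrt(154) / 11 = 3.38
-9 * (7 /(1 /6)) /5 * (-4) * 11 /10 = 8316 /25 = 332.64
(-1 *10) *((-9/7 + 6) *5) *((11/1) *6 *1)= -108900/7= -15557.14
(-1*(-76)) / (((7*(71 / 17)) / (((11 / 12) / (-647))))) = -3553 / 964677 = -0.00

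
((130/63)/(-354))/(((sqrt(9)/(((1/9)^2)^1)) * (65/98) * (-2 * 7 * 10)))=1/3870990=0.00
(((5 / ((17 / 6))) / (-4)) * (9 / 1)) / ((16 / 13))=-1755 / 544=-3.23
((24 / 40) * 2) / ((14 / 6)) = 18 / 35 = 0.51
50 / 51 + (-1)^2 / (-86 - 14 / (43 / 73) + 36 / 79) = 18393353 / 18937932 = 0.97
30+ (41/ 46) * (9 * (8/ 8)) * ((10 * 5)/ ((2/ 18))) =83715/ 23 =3639.78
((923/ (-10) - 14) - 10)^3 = -1573037747/ 1000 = -1573037.75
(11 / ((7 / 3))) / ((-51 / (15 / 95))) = -33 / 2261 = -0.01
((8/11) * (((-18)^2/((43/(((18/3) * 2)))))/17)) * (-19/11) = -590976/88451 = -6.68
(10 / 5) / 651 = 2 / 651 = 0.00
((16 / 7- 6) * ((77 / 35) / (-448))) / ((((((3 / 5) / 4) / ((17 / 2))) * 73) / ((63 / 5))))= 7293 / 40880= 0.18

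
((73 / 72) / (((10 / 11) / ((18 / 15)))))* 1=803 / 600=1.34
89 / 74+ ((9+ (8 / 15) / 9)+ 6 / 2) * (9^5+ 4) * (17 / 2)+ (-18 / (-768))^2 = 495378371841947 / 81838080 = 6053152.42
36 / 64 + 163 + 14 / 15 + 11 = 42119 / 240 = 175.50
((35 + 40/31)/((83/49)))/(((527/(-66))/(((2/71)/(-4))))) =0.02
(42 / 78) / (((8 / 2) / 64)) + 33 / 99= 349 / 39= 8.95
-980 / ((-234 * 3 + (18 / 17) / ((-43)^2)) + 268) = 7701085 / 3410476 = 2.26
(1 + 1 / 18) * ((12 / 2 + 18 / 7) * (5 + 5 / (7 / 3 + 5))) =11875 / 231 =51.41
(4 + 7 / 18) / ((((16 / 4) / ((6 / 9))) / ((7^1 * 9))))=46.08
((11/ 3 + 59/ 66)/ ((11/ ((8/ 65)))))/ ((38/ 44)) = 2408/ 40755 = 0.06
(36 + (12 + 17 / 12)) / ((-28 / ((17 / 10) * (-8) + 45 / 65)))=22.78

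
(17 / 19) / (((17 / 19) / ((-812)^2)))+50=659394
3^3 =27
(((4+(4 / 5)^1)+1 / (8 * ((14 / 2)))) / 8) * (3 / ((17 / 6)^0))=4047 / 2240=1.81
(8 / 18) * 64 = 256 / 9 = 28.44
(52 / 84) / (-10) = -13 / 210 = -0.06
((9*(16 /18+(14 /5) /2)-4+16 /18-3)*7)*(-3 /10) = -30.43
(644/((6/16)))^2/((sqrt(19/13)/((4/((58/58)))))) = 106172416* sqrt(247)/171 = 9758073.08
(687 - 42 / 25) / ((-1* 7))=-17133 / 175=-97.90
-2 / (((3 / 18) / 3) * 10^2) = -9 / 25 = -0.36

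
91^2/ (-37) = -8281/ 37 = -223.81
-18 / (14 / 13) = -16.71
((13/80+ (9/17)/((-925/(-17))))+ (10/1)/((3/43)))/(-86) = -1.67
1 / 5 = 0.20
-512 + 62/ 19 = -9666/ 19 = -508.74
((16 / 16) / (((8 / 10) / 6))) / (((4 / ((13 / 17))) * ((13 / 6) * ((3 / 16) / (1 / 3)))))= 20 / 17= 1.18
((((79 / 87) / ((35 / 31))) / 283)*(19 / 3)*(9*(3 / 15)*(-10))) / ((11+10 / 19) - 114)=1768178 / 559266015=0.00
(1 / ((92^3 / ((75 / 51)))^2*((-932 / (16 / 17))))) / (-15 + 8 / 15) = 9375 / 37655584372593230848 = 0.00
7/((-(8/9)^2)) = -567/64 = -8.86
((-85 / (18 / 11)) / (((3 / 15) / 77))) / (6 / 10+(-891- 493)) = 1799875 / 124506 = 14.46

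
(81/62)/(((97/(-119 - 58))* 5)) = -14337/30070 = -0.48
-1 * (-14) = 14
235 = 235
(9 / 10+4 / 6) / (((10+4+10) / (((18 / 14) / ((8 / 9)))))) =423 / 4480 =0.09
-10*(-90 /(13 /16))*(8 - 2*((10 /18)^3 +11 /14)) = 49688000 /7371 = 6741.01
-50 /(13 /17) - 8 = -954 /13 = -73.38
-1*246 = -246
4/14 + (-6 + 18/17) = -554/119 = -4.66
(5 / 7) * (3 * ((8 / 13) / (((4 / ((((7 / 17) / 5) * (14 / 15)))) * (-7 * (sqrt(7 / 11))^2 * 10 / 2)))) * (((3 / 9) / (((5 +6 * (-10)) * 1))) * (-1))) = -0.00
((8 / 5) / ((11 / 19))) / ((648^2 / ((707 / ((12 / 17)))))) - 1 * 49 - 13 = -2147580599 / 34642080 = -61.99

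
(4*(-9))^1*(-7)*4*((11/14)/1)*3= 2376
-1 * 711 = -711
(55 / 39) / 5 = 11 / 39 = 0.28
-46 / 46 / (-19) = 1 / 19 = 0.05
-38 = -38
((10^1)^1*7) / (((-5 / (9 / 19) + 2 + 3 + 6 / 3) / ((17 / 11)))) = -5355 / 176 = -30.43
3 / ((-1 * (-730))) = 3 / 730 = 0.00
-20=-20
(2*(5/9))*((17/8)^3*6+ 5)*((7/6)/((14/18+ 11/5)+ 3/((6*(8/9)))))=2803325/122352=22.91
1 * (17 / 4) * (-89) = -1513 / 4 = -378.25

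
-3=-3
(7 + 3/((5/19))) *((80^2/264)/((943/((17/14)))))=5440/9471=0.57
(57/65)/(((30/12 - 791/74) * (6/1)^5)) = -703/51049440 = -0.00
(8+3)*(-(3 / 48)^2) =-0.04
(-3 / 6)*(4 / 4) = -1 / 2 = -0.50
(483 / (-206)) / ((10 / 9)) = -4347 / 2060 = -2.11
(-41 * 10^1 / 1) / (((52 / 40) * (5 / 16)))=-13120 / 13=-1009.23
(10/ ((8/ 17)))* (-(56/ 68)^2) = -245/ 17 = -14.41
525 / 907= 0.58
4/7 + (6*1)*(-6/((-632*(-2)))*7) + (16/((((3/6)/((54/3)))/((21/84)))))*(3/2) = 478615/2212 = 216.37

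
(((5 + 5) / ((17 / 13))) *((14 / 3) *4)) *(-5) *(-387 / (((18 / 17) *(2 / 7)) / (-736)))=-2015977600 / 3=-671992533.33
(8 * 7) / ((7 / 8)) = 64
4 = 4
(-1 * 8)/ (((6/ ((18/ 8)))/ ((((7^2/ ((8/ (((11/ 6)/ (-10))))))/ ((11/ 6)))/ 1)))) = 147/ 80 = 1.84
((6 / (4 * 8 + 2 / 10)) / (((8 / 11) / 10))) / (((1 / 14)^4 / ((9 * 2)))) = 40748400 / 23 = 1771669.57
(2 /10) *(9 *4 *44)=1584 /5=316.80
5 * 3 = 15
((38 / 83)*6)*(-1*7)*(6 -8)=3192 / 83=38.46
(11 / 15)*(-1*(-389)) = 4279 / 15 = 285.27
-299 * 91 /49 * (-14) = 7774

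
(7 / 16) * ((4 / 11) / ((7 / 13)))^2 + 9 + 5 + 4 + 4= 18803 / 847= 22.20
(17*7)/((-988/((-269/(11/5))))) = 160055/10868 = 14.73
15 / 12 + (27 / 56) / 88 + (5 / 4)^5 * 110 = 13283871 / 39424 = 336.95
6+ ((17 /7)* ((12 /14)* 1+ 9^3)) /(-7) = -247.22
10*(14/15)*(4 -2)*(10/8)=70/3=23.33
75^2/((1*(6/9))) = 16875/2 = 8437.50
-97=-97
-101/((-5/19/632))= 1212808/5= 242561.60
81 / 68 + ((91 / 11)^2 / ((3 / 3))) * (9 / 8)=1286595 / 16456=78.18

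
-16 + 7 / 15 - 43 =-878 / 15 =-58.53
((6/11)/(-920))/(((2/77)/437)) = -399/40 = -9.98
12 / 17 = 0.71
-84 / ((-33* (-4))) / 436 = -7 / 4796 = -0.00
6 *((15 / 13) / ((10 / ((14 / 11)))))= 126 / 143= 0.88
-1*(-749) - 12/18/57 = 128077/171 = 748.99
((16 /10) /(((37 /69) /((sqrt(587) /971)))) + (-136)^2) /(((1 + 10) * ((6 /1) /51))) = 4692 * sqrt(587) /1975985 + 157216 /11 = 14292.42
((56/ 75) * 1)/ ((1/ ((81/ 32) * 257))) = 48573/ 100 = 485.73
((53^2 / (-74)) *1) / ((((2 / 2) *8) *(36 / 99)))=-30899 / 2368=-13.05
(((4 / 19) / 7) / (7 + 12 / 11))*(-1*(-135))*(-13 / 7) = -77220 / 82859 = -0.93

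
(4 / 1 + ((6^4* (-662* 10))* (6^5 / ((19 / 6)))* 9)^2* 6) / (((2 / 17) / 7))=4633340545435102918528290718 / 361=12834738353005825259081140.00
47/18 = 2.61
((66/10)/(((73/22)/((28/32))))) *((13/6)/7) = 1573/2920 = 0.54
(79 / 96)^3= 493039 / 884736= 0.56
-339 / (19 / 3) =-1017 / 19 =-53.53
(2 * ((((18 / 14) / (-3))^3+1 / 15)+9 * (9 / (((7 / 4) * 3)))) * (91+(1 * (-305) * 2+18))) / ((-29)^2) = -26492212 / 1442315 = -18.37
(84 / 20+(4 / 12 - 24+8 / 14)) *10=-3968 / 21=-188.95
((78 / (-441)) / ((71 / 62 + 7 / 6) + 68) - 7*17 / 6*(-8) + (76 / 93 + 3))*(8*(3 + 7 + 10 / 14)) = 74487010200 / 5348399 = 13926.97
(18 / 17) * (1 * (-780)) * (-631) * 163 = 1444056120 / 17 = 84944477.65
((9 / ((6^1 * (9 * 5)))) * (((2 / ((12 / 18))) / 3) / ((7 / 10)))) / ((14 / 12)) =2 / 49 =0.04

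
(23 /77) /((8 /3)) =69 /616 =0.11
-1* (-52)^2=-2704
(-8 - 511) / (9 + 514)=-519 / 523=-0.99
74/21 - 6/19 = 1280/399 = 3.21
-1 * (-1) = 1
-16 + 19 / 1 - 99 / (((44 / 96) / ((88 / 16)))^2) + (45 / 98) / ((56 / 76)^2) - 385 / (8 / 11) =-141961807 / 9604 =-14781.53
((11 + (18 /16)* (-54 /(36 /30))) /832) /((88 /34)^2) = -91613 /12886016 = -0.01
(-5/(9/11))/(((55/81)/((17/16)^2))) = -2601/256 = -10.16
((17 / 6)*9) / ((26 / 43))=42.17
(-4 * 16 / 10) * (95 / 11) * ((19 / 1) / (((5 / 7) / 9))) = -13232.29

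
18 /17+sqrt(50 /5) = 18 /17+sqrt(10) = 4.22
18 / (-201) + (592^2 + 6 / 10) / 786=117382061 / 263310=445.79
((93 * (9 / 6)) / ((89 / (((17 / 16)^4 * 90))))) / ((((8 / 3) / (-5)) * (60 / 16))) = -1048606155 / 11665408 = -89.89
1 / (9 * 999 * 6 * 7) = 1 / 377622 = 0.00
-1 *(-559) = 559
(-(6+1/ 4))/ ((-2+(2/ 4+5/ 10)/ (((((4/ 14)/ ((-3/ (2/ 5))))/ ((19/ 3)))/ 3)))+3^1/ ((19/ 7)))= 475/ 37973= 0.01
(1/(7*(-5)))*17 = -17/35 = -0.49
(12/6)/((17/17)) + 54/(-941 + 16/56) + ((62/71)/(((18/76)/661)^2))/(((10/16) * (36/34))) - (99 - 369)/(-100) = 2335421092848077/227222010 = 10278146.44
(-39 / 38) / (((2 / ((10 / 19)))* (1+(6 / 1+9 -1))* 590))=-13 / 425980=-0.00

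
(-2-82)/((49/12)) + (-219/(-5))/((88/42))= 513/1540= 0.33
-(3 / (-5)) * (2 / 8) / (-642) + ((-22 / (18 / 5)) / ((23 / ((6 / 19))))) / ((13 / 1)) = -487843 / 72944040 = -0.01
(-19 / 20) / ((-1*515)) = 19 / 10300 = 0.00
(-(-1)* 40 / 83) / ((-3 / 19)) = -760 / 249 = -3.05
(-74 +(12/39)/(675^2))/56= -219155623/165847500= -1.32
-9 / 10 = -0.90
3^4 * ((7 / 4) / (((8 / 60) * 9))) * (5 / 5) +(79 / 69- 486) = -202435 / 552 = -366.73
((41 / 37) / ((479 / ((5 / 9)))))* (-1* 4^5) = -209920 / 159507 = -1.32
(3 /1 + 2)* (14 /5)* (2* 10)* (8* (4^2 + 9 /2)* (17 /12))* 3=195160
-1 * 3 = -3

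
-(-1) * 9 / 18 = 1 / 2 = 0.50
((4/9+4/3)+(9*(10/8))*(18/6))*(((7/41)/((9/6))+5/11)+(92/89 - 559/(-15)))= 1662862433/1204170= 1380.92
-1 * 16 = -16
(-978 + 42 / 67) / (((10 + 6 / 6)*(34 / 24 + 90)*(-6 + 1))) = 785808 / 4042445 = 0.19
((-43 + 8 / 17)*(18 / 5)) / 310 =-6507 / 13175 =-0.49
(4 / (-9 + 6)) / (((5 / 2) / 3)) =-8 / 5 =-1.60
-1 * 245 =-245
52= 52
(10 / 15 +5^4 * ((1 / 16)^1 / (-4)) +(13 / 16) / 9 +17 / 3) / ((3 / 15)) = -9625 / 576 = -16.71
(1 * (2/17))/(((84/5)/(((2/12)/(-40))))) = -1/34272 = -0.00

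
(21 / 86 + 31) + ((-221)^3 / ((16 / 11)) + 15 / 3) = -5105471317 / 688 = -7420743.19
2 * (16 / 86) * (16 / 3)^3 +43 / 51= 1130753 / 19737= 57.29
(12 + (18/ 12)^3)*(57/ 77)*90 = 315495/ 308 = 1024.33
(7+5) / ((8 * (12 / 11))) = 11 / 8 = 1.38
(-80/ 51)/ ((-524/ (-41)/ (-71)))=58220/ 6681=8.71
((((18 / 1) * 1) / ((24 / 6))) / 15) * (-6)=-9 / 5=-1.80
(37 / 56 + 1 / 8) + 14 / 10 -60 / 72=142 / 105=1.35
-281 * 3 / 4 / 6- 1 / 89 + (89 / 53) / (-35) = -46469903 / 1320760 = -35.18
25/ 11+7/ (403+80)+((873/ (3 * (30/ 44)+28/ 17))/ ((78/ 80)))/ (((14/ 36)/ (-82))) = -4876781389384/ 95384289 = -51127.72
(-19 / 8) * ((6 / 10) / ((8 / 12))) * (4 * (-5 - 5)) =171 / 2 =85.50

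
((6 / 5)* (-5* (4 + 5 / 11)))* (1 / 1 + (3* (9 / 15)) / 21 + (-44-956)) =1468404 / 55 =26698.25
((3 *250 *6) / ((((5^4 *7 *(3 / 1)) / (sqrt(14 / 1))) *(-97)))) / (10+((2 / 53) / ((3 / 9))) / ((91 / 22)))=-4134 *sqrt(14) / 11727785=-0.00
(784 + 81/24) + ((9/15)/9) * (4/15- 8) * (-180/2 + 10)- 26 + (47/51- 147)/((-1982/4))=4869610721/6064920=802.91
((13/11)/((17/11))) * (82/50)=533/425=1.25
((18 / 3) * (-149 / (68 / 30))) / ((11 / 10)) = -67050 / 187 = -358.56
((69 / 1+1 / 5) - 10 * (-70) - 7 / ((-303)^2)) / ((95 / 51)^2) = 102045142531 / 460320125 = 221.68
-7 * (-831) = 5817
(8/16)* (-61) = -61/2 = -30.50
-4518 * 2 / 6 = -1506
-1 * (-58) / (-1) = -58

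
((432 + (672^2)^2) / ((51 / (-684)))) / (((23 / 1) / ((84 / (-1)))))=3905631152914176 / 391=9988826478041.37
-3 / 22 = -0.14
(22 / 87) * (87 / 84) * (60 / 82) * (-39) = -7.47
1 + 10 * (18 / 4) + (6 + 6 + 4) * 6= 142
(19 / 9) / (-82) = -19 / 738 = -0.03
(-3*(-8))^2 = 576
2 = 2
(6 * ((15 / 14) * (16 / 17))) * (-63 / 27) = -240 / 17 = -14.12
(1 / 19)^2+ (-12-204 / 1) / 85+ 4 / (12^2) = -2.51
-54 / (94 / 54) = -1458 / 47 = -31.02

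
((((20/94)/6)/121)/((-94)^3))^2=25/200805723656549453376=0.00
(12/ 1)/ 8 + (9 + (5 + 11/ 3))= 115/ 6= 19.17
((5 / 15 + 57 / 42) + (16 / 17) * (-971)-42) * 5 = -3406465 / 714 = -4770.96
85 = 85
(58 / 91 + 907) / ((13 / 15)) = 1238925 / 1183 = 1047.27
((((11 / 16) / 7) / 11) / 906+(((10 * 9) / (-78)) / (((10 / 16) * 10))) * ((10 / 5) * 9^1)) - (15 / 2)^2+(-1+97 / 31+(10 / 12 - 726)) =-53339114099 / 68155360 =-782.61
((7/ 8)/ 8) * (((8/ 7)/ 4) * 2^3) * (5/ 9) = 5/ 36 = 0.14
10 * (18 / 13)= 180 / 13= 13.85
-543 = -543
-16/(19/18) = -288/19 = -15.16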